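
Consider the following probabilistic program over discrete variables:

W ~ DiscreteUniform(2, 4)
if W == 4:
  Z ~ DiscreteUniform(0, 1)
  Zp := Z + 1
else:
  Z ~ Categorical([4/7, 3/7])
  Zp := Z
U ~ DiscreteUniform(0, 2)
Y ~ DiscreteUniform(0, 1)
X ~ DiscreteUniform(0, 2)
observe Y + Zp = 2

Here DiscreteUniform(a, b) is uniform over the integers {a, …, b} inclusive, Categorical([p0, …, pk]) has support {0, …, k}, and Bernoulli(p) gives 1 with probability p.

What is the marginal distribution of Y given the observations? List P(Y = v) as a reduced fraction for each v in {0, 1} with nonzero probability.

Enumerate traces; 36 have nonzero weight after conditioning:
  (W=2, Z=1, U=0, Y=1, X=0) weight 1/126
  (W=2, Z=1, U=0, Y=1, X=1) weight 1/126
  (W=2, Z=1, U=0, Y=1, X=2) weight 1/126
  (W=2, Z=1, U=1, Y=1, X=0) weight 1/126
  (W=2, Z=1, U=1, Y=1, X=1) weight 1/126
  (W=2, Z=1, U=1, Y=1, X=2) weight 1/126
  (W=2, Z=1, U=2, Y=1, X=0) weight 1/126
  (W=2, Z=1, U=2, Y=1, X=1) weight 1/126
  (W=4, Z=1, U=0, Y=0, X=0) weight 1/108
  … 27 more
Group by Y:
  weight(Y=0) = 1/12
  weight(Y=1) = 19/84
Total weight = 1/12 + 19/84 = 13/42
P(Y=0 | obs) = 1/12 / 13/42 = 7/26
P(Y=1 | obs) = 19/84 / 13/42 = 19/26

P(Y=0) = 7/26, P(Y=1) = 19/26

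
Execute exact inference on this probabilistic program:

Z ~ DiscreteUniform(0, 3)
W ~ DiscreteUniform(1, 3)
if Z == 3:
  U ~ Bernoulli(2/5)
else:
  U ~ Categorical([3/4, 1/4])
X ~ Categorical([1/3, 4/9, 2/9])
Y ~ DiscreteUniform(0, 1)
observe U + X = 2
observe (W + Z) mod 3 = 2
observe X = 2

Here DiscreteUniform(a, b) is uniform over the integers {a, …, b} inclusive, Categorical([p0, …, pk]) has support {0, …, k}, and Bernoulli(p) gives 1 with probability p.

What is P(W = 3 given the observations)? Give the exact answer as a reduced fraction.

P(W = 3 | obs) = 5/19

Enumerate traces; 8 have nonzero weight after conditioning:
  (Z=0, W=2, U=0, X=2, Y=0) weight 1/144
  (Z=0, W=2, U=0, X=2, Y=1) weight 1/144
  (Z=1, W=1, U=0, X=2, Y=0) weight 1/144
  (Z=1, W=1, U=0, X=2, Y=1) weight 1/144
  (Z=2, W=3, U=0, X=2, Y=0) weight 1/144
  (Z=2, W=3, U=0, X=2, Y=1) weight 1/144
  (Z=3, W=2, U=0, X=2, Y=0) weight 1/180
  (Z=3, W=2, U=0, X=2, Y=1) weight 1/180
Group by W:
  weight(W=1) = 1/72
  weight(W=2) = 1/40
  weight(W=3) = 1/72
Total weight = 1/72 + 1/40 + 1/72 = 19/360
P(W=1 | obs) = 1/72 / 19/360 = 5/19
P(W=2 | obs) = 1/40 / 19/360 = 9/19
P(W=3 | obs) = 1/72 / 19/360 = 5/19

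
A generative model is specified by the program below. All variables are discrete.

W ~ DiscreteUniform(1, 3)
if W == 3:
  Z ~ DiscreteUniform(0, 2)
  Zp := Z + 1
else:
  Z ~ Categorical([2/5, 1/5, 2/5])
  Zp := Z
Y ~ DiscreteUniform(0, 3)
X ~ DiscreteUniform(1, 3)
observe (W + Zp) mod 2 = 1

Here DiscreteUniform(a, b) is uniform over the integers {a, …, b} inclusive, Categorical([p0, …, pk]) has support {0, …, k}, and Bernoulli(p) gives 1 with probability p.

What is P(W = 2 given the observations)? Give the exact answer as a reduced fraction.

P(W = 2 | obs) = 3/20

Enumerate traces; 48 have nonzero weight after conditioning:
  (W=1, Z=0, Y=0, X=1) weight 1/90
  (W=1, Z=0, Y=0, X=2) weight 1/90
  (W=1, Z=0, Y=0, X=3) weight 1/90
  (W=1, Z=0, Y=1, X=1) weight 1/90
  (W=1, Z=0, Y=1, X=2) weight 1/90
  (W=1, Z=0, Y=1, X=3) weight 1/90
  (W=1, Z=0, Y=2, X=1) weight 1/90
  (W=1, Z=0, Y=2, X=2) weight 1/90
  (W=2, Z=1, Y=0, X=1) weight 1/180
  (W=3, Z=1, Y=0, X=1) weight 1/108
  … 38 more
Group by W:
  weight(W=1) = 4/15
  weight(W=2) = 1/15
  weight(W=3) = 1/9
Total weight = 4/15 + 1/15 + 1/9 = 4/9
P(W=1 | obs) = 4/15 / 4/9 = 3/5
P(W=2 | obs) = 1/15 / 4/9 = 3/20
P(W=3 | obs) = 1/9 / 4/9 = 1/4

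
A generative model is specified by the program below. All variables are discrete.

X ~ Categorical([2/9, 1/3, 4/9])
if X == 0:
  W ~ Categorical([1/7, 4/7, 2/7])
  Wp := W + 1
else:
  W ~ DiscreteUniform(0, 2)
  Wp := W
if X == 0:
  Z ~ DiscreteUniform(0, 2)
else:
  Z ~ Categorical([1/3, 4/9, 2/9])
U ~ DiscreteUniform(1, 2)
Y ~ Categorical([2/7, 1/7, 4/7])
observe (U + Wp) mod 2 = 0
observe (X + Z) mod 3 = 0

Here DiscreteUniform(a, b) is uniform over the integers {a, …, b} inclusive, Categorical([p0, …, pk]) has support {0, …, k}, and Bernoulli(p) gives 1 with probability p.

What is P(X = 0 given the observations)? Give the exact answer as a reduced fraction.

Enumerate traces; 27 have nonzero weight after conditioning:
  (X=0, W=0, Z=0, U=1, Y=0) weight 2/1323
  (X=0, W=0, Z=0, U=1, Y=1) weight 1/1323
  (X=0, W=0, Z=0, U=1, Y=2) weight 4/1323
  (X=0, W=1, Z=0, U=2, Y=0) weight 8/1323
  (X=0, W=1, Z=0, U=2, Y=1) weight 4/1323
  (X=0, W=1, Z=0, U=2, Y=2) weight 16/1323
  (X=0, W=2, Z=0, U=1, Y=0) weight 4/1323
  (X=0, W=2, Z=0, U=1, Y=1) weight 2/1323
  (X=1, W=0, Z=2, U=2, Y=0) weight 2/567
  (X=2, W=0, Z=1, U=2, Y=0) weight 16/1701
  … 17 more
Group by X:
  weight(X=0) = 1/27
  weight(X=1) = 1/27
  weight(X=2) = 8/81
Total weight = 1/27 + 1/27 + 8/81 = 14/81
P(X=0 | obs) = 1/27 / 14/81 = 3/14
P(X=1 | obs) = 1/27 / 14/81 = 3/14
P(X=2 | obs) = 8/81 / 14/81 = 4/7

P(X = 0 | obs) = 3/14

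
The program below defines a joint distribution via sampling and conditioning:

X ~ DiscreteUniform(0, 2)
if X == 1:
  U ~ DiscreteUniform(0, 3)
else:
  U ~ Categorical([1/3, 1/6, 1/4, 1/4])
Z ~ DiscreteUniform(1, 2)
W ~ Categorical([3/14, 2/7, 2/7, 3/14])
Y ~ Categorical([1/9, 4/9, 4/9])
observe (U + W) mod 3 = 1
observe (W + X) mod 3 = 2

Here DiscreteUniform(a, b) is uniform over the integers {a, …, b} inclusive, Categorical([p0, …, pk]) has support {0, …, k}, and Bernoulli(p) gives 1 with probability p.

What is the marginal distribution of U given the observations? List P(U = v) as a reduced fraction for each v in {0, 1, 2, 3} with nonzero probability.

Enumerate traces; 30 have nonzero weight after conditioning:
  (X=0, U=2, Z=1, W=2, Y=0) weight 1/756
  (X=0, U=2, Z=1, W=2, Y=1) weight 1/189
  (X=0, U=2, Z=1, W=2, Y=2) weight 1/189
  (X=0, U=2, Z=2, W=2, Y=0) weight 1/756
  (X=0, U=2, Z=2, W=2, Y=1) weight 1/189
  (X=0, U=2, Z=2, W=2, Y=2) weight 1/189
  (X=1, U=0, Z=1, W=1, Y=0) weight 1/756
  (X=1, U=0, Z=1, W=1, Y=1) weight 1/189
  (X=1, U=3, Z=1, W=1, Y=0) weight 1/756
  (X=2, U=1, Z=1, W=0, Y=0) weight 1/1512
  … 20 more
Group by U:
  weight(U=0) = 1/42
  weight(U=1) = 1/42
  weight(U=2) = 1/42
  weight(U=3) = 1/42
Total weight = 1/42 + 1/42 + 1/42 + 1/42 = 2/21
P(U=0 | obs) = 1/42 / 2/21 = 1/4
P(U=1 | obs) = 1/42 / 2/21 = 1/4
P(U=2 | obs) = 1/42 / 2/21 = 1/4
P(U=3 | obs) = 1/42 / 2/21 = 1/4

P(U=0) = 1/4, P(U=1) = 1/4, P(U=2) = 1/4, P(U=3) = 1/4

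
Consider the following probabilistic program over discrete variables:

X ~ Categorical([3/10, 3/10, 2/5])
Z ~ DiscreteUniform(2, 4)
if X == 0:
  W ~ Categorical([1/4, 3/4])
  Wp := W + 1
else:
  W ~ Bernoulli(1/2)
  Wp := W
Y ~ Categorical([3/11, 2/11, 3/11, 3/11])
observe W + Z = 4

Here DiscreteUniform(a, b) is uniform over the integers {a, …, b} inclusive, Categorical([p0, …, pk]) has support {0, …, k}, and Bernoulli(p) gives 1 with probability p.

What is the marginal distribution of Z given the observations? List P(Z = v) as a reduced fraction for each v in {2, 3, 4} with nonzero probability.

Enumerate traces; 24 have nonzero weight after conditioning:
  (X=0, Z=3, W=1, Y=0) weight 9/440
  (X=0, Z=3, W=1, Y=1) weight 3/220
  (X=0, Z=3, W=1, Y=2) weight 9/440
  (X=0, Z=3, W=1, Y=3) weight 9/440
  (X=0, Z=4, W=0, Y=0) weight 3/440
  (X=0, Z=4, W=0, Y=1) weight 1/220
  (X=0, Z=4, W=0, Y=2) weight 3/440
  (X=0, Z=4, W=0, Y=3) weight 3/440
  … 16 more
Group by Z:
  weight(Z=3) = 23/120
  weight(Z=4) = 17/120
Total weight = 23/120 + 17/120 = 1/3
P(Z=3 | obs) = 23/120 / 1/3 = 23/40
P(Z=4 | obs) = 17/120 / 1/3 = 17/40

P(Z=3) = 23/40, P(Z=4) = 17/40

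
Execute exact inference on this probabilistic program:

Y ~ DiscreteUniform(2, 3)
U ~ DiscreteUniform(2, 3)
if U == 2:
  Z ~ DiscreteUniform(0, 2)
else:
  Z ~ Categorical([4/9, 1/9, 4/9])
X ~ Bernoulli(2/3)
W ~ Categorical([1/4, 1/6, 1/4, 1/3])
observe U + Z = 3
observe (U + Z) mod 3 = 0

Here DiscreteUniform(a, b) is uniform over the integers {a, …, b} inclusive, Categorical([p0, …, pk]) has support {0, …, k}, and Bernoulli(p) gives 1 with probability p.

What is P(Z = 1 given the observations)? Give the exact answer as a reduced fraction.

Enumerate traces; 32 have nonzero weight after conditioning:
  (Y=2, U=2, Z=1, X=0, W=0) weight 1/144
  (Y=2, U=2, Z=1, X=0, W=1) weight 1/216
  (Y=2, U=2, Z=1, X=0, W=2) weight 1/144
  (Y=2, U=2, Z=1, X=0, W=3) weight 1/108
  (Y=2, U=2, Z=1, X=1, W=0) weight 1/72
  (Y=2, U=2, Z=1, X=1, W=1) weight 1/108
  (Y=2, U=2, Z=1, X=1, W=2) weight 1/72
  (Y=2, U=2, Z=1, X=1, W=3) weight 1/54
  (Y=2, U=3, Z=0, X=0, W=0) weight 1/108
  … 23 more
Group by Z:
  weight(Z=0) = 2/9
  weight(Z=1) = 1/6
Total weight = 2/9 + 1/6 = 7/18
P(Z=0 | obs) = 2/9 / 7/18 = 4/7
P(Z=1 | obs) = 1/6 / 7/18 = 3/7

P(Z = 1 | obs) = 3/7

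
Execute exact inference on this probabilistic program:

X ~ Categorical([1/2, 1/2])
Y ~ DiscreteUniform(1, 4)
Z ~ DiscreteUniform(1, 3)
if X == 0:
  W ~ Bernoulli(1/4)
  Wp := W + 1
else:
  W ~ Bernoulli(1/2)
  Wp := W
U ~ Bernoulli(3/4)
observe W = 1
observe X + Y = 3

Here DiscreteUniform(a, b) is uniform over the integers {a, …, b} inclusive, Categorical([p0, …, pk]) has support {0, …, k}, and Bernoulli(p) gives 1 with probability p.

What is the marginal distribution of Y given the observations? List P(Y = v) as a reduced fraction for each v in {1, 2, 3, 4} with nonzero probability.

P(Y=2) = 2/3, P(Y=3) = 1/3

Enumerate traces; 12 have nonzero weight after conditioning:
  (X=0, Y=3, Z=1, W=1, U=0) weight 1/384
  (X=0, Y=3, Z=1, W=1, U=1) weight 1/128
  (X=0, Y=3, Z=2, W=1, U=0) weight 1/384
  (X=0, Y=3, Z=2, W=1, U=1) weight 1/128
  (X=0, Y=3, Z=3, W=1, U=0) weight 1/384
  (X=0, Y=3, Z=3, W=1, U=1) weight 1/128
  (X=1, Y=2, Z=1, W=1, U=0) weight 1/192
  (X=1, Y=2, Z=1, W=1, U=1) weight 1/64
  … 4 more
Group by Y:
  weight(Y=2) = 1/16
  weight(Y=3) = 1/32
Total weight = 1/16 + 1/32 = 3/32
P(Y=2 | obs) = 1/16 / 3/32 = 2/3
P(Y=3 | obs) = 1/32 / 3/32 = 1/3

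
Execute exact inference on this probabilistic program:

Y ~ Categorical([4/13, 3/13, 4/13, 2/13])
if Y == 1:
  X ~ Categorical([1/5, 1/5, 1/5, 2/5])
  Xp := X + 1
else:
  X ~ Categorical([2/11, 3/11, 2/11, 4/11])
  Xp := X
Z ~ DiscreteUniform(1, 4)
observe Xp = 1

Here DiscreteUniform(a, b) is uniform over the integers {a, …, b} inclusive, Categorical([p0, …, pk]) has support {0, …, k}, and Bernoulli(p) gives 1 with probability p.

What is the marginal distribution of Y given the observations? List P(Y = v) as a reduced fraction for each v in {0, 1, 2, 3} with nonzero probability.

P(Y=0) = 20/61, P(Y=1) = 11/61, P(Y=2) = 20/61, P(Y=3) = 10/61

Enumerate traces; 16 have nonzero weight after conditioning:
  (Y=0, X=1, Z=1) weight 3/143
  (Y=0, X=1, Z=2) weight 3/143
  (Y=0, X=1, Z=3) weight 3/143
  (Y=0, X=1, Z=4) weight 3/143
  (Y=1, X=0, Z=1) weight 3/260
  (Y=1, X=0, Z=2) weight 3/260
  (Y=1, X=0, Z=3) weight 3/260
  (Y=1, X=0, Z=4) weight 3/260
  (Y=2, X=1, Z=1) weight 3/143
  (Y=3, X=1, Z=1) weight 3/286
  … 6 more
Group by Y:
  weight(Y=0) = 12/143
  weight(Y=1) = 3/65
  weight(Y=2) = 12/143
  weight(Y=3) = 6/143
Total weight = 12/143 + 3/65 + 12/143 + 6/143 = 183/715
P(Y=0 | obs) = 12/143 / 183/715 = 20/61
P(Y=1 | obs) = 3/65 / 183/715 = 11/61
P(Y=2 | obs) = 12/143 / 183/715 = 20/61
P(Y=3 | obs) = 6/143 / 183/715 = 10/61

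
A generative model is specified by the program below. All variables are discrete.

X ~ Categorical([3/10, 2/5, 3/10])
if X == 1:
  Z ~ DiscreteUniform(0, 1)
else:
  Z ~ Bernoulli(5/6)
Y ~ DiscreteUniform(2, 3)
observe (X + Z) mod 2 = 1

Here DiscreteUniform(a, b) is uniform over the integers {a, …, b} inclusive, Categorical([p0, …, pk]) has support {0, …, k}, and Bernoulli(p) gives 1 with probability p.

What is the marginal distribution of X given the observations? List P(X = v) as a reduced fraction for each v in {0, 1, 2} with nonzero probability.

Enumerate traces; 6 have nonzero weight after conditioning:
  (X=0, Z=1, Y=2) weight 1/8
  (X=0, Z=1, Y=3) weight 1/8
  (X=1, Z=0, Y=2) weight 1/10
  (X=1, Z=0, Y=3) weight 1/10
  (X=2, Z=1, Y=2) weight 1/8
  (X=2, Z=1, Y=3) weight 1/8
Group by X:
  weight(X=0) = 1/4
  weight(X=1) = 1/5
  weight(X=2) = 1/4
Total weight = 1/4 + 1/5 + 1/4 = 7/10
P(X=0 | obs) = 1/4 / 7/10 = 5/14
P(X=1 | obs) = 1/5 / 7/10 = 2/7
P(X=2 | obs) = 1/4 / 7/10 = 5/14

P(X=0) = 5/14, P(X=1) = 2/7, P(X=2) = 5/14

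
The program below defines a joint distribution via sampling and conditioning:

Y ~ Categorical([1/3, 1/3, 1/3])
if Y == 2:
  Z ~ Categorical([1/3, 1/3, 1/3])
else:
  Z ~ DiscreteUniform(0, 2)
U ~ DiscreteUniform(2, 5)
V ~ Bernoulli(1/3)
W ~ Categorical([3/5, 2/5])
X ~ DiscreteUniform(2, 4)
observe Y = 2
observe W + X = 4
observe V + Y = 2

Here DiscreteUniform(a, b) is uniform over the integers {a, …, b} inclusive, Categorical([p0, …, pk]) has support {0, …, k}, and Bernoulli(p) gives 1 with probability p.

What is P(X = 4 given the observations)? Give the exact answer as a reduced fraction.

P(X = 4 | obs) = 3/5

Enumerate traces; 24 have nonzero weight after conditioning:
  (Y=2, Z=0, U=2, V=0, W=0, X=4) weight 1/270
  (Y=2, Z=0, U=2, V=0, W=1, X=3) weight 1/405
  (Y=2, Z=0, U=3, V=0, W=0, X=4) weight 1/270
  (Y=2, Z=0, U=3, V=0, W=1, X=3) weight 1/405
  (Y=2, Z=0, U=4, V=0, W=0, X=4) weight 1/270
  (Y=2, Z=0, U=4, V=0, W=1, X=3) weight 1/405
  (Y=2, Z=0, U=5, V=0, W=0, X=4) weight 1/270
  (Y=2, Z=0, U=5, V=0, W=1, X=3) weight 1/405
  … 16 more
Group by X:
  weight(X=3) = 4/135
  weight(X=4) = 2/45
Total weight = 4/135 + 2/45 = 2/27
P(X=3 | obs) = 4/135 / 2/27 = 2/5
P(X=4 | obs) = 2/45 / 2/27 = 3/5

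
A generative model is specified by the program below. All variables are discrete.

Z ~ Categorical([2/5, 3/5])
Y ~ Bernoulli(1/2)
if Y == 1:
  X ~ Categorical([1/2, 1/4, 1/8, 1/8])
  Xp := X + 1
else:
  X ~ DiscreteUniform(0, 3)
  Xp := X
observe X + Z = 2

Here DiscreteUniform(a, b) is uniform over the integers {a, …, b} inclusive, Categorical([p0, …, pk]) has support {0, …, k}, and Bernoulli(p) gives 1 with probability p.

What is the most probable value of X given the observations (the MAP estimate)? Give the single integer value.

Enumerate traces; 4 have nonzero weight after conditioning:
  (Z=0, Y=0, X=2) weight 1/20
  (Z=0, Y=1, X=2) weight 1/40
  (Z=1, Y=0, X=1) weight 3/40
  (Z=1, Y=1, X=1) weight 3/40
Group by X:
  weight(X=1) = 3/20
  weight(X=2) = 3/40
Total weight = 3/20 + 3/40 = 9/40
P(X=1 | obs) = 3/20 / 9/40 = 2/3
P(X=2 | obs) = 3/40 / 9/40 = 1/3
argmax = 1

argmax_v P(X = v | obs) = 1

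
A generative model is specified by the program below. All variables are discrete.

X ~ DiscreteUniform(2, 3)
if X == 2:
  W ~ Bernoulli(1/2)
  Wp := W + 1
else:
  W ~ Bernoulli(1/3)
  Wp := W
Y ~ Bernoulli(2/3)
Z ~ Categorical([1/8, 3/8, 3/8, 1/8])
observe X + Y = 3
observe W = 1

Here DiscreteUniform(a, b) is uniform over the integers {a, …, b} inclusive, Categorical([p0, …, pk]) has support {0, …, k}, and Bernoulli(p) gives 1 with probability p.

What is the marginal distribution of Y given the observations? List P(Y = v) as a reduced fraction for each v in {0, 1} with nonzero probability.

P(Y=0) = 1/4, P(Y=1) = 3/4

Enumerate traces; 8 have nonzero weight after conditioning:
  (X=2, W=1, Y=1, Z=0) weight 1/48
  (X=2, W=1, Y=1, Z=1) weight 1/16
  (X=2, W=1, Y=1, Z=2) weight 1/16
  (X=2, W=1, Y=1, Z=3) weight 1/48
  (X=3, W=1, Y=0, Z=0) weight 1/144
  (X=3, W=1, Y=0, Z=1) weight 1/48
  (X=3, W=1, Y=0, Z=2) weight 1/48
  (X=3, W=1, Y=0, Z=3) weight 1/144
Group by Y:
  weight(Y=0) = 1/18
  weight(Y=1) = 1/6
Total weight = 1/18 + 1/6 = 2/9
P(Y=0 | obs) = 1/18 / 2/9 = 1/4
P(Y=1 | obs) = 1/6 / 2/9 = 3/4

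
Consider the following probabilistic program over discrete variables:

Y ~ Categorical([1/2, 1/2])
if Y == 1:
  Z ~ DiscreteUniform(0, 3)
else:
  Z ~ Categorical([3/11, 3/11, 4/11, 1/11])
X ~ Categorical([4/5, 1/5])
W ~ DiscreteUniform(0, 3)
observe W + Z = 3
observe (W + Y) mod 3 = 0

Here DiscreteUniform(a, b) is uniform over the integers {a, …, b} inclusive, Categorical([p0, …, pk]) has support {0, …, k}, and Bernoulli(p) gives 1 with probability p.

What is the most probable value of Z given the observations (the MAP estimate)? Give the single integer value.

Enumerate traces; 6 have nonzero weight after conditioning:
  (Y=0, Z=0, X=0, W=3) weight 3/110
  (Y=0, Z=0, X=1, W=3) weight 3/440
  (Y=0, Z=3, X=0, W=0) weight 1/110
  (Y=0, Z=3, X=1, W=0) weight 1/440
  (Y=1, Z=1, X=0, W=2) weight 1/40
  (Y=1, Z=1, X=1, W=2) weight 1/160
Group by Z:
  weight(Z=0) = 3/88
  weight(Z=1) = 1/32
  weight(Z=3) = 1/88
Total weight = 3/88 + 1/32 + 1/88 = 27/352
P(Z=0 | obs) = 3/88 / 27/352 = 4/9
P(Z=1 | obs) = 1/32 / 27/352 = 11/27
P(Z=3 | obs) = 1/88 / 27/352 = 4/27
argmax = 0

argmax_v P(Z = v | obs) = 0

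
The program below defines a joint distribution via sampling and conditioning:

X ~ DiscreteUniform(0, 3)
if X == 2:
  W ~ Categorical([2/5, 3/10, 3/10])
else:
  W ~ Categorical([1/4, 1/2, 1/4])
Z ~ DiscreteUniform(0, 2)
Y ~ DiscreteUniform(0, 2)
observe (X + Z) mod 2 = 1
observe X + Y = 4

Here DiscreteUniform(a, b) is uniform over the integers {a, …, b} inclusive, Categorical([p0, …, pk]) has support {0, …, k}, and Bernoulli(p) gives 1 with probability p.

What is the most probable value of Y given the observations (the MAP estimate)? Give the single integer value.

Enumerate traces; 9 have nonzero weight after conditioning:
  (X=2, W=0, Z=1, Y=2) weight 1/90
  (X=2, W=1, Z=1, Y=2) weight 1/120
  (X=2, W=2, Z=1, Y=2) weight 1/120
  (X=3, W=0, Z=0, Y=1) weight 1/144
  (X=3, W=0, Z=2, Y=1) weight 1/144
  (X=3, W=1, Z=0, Y=1) weight 1/72
  (X=3, W=1, Z=2, Y=1) weight 1/72
  (X=3, W=2, Z=0, Y=1) weight 1/144
  … 1 more
Group by Y:
  weight(Y=1) = 1/18
  weight(Y=2) = 1/36
Total weight = 1/18 + 1/36 = 1/12
P(Y=1 | obs) = 1/18 / 1/12 = 2/3
P(Y=2 | obs) = 1/36 / 1/12 = 1/3
argmax = 1

argmax_v P(Y = v | obs) = 1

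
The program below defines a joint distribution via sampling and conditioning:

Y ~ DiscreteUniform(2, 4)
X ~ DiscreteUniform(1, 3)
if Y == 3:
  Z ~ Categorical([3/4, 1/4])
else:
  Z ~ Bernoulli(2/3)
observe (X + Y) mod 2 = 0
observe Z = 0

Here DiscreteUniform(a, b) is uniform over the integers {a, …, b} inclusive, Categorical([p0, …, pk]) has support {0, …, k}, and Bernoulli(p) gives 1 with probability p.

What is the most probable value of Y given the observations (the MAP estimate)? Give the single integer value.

Enumerate traces; 4 have nonzero weight after conditioning:
  (Y=2, X=2, Z=0) weight 1/27
  (Y=3, X=1, Z=0) weight 1/12
  (Y=3, X=3, Z=0) weight 1/12
  (Y=4, X=2, Z=0) weight 1/27
Group by Y:
  weight(Y=2) = 1/27
  weight(Y=3) = 1/6
  weight(Y=4) = 1/27
Total weight = 1/27 + 1/6 + 1/27 = 13/54
P(Y=2 | obs) = 1/27 / 13/54 = 2/13
P(Y=3 | obs) = 1/6 / 13/54 = 9/13
P(Y=4 | obs) = 1/27 / 13/54 = 2/13
argmax = 3

argmax_v P(Y = v | obs) = 3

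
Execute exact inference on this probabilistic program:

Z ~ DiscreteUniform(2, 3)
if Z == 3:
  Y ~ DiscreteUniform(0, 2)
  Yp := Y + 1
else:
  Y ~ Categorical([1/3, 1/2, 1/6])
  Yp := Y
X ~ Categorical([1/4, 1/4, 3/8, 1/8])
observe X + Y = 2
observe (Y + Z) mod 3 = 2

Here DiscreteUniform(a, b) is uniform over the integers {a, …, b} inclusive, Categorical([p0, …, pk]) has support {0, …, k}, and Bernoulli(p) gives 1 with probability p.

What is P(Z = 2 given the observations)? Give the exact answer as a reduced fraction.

Enumerate traces; 2 have nonzero weight after conditioning:
  (Z=2, Y=0, X=2) weight 1/16
  (Z=3, Y=2, X=0) weight 1/24
Group by Z:
  weight(Z=2) = 1/16
  weight(Z=3) = 1/24
Total weight = 1/16 + 1/24 = 5/48
P(Z=2 | obs) = 1/16 / 5/48 = 3/5
P(Z=3 | obs) = 1/24 / 5/48 = 2/5

P(Z = 2 | obs) = 3/5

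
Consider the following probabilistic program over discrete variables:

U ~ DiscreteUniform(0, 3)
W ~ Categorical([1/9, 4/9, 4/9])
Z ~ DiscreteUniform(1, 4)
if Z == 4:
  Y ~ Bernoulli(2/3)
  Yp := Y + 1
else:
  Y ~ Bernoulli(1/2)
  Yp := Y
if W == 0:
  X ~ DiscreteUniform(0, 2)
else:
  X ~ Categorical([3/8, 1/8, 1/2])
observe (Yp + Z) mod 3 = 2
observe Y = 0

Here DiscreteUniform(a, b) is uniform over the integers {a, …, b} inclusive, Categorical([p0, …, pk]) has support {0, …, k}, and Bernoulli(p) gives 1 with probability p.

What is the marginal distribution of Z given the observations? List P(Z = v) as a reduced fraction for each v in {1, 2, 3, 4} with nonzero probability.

Enumerate traces; 72 have nonzero weight after conditioning:
  (U=0, W=0, Z=2, Y=0, X=0) weight 1/864
  (U=0, W=0, Z=2, Y=0, X=1) weight 1/864
  (U=0, W=0, Z=2, Y=0, X=2) weight 1/864
  (U=0, W=0, Z=4, Y=0, X=0) weight 1/1296
  (U=0, W=0, Z=4, Y=0, X=1) weight 1/1296
  (U=0, W=0, Z=4, Y=0, X=2) weight 1/1296
  (U=0, W=1, Z=2, Y=0, X=0) weight 1/192
  (U=0, W=1, Z=2, Y=0, X=1) weight 1/576
  … 64 more
Group by Z:
  weight(Z=2) = 1/8
  weight(Z=4) = 1/12
Total weight = 1/8 + 1/12 = 5/24
P(Z=2 | obs) = 1/8 / 5/24 = 3/5
P(Z=4 | obs) = 1/12 / 5/24 = 2/5

P(Z=2) = 3/5, P(Z=4) = 2/5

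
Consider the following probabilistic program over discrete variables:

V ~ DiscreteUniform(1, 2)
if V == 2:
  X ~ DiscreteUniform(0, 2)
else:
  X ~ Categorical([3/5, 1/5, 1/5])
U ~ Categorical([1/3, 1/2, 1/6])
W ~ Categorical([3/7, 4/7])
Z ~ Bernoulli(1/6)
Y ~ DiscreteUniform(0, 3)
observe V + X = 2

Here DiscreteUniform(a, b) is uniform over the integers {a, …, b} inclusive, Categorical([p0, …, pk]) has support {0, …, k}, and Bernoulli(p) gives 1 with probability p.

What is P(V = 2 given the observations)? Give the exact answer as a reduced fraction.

Enumerate traces; 96 have nonzero weight after conditioning:
  (V=1, X=1, U=0, W=0, Z=0, Y=0) weight 1/336
  (V=1, X=1, U=0, W=0, Z=0, Y=1) weight 1/336
  (V=1, X=1, U=0, W=0, Z=0, Y=2) weight 1/336
  (V=1, X=1, U=0, W=0, Z=0, Y=3) weight 1/336
  (V=1, X=1, U=0, W=0, Z=1, Y=0) weight 1/1680
  (V=1, X=1, U=0, W=0, Z=1, Y=1) weight 1/1680
  (V=1, X=1, U=0, W=0, Z=1, Y=2) weight 1/1680
  (V=1, X=1, U=0, W=0, Z=1, Y=3) weight 1/1680
  (V=2, X=0, U=0, W=0, Z=0, Y=0) weight 5/1008
  … 87 more
Group by V:
  weight(V=1) = 1/10
  weight(V=2) = 1/6
Total weight = 1/10 + 1/6 = 4/15
P(V=1 | obs) = 1/10 / 4/15 = 3/8
P(V=2 | obs) = 1/6 / 4/15 = 5/8

P(V = 2 | obs) = 5/8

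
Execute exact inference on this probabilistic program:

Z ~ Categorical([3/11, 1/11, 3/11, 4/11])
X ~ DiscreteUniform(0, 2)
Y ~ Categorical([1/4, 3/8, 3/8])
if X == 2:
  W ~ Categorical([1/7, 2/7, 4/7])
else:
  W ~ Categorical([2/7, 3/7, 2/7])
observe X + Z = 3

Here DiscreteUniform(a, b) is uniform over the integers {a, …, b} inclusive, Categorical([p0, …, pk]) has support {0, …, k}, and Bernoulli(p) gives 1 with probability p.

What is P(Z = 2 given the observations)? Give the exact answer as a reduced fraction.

Enumerate traces; 27 have nonzero weight after conditioning:
  (Z=1, X=2, Y=0, W=0) weight 1/924
  (Z=1, X=2, Y=0, W=1) weight 1/462
  (Z=1, X=2, Y=0, W=2) weight 1/231
  (Z=1, X=2, Y=1, W=0) weight 1/616
  (Z=1, X=2, Y=1, W=1) weight 1/308
  (Z=1, X=2, Y=1, W=2) weight 1/154
  (Z=1, X=2, Y=2, W=0) weight 1/616
  (Z=1, X=2, Y=2, W=1) weight 1/308
  (Z=2, X=1, Y=0, W=0) weight 1/154
  (Z=3, X=0, Y=0, W=0) weight 2/231
  … 17 more
Group by Z:
  weight(Z=1) = 1/33
  weight(Z=2) = 1/11
  weight(Z=3) = 4/33
Total weight = 1/33 + 1/11 + 4/33 = 8/33
P(Z=1 | obs) = 1/33 / 8/33 = 1/8
P(Z=2 | obs) = 1/11 / 8/33 = 3/8
P(Z=3 | obs) = 4/33 / 8/33 = 1/2

P(Z = 2 | obs) = 3/8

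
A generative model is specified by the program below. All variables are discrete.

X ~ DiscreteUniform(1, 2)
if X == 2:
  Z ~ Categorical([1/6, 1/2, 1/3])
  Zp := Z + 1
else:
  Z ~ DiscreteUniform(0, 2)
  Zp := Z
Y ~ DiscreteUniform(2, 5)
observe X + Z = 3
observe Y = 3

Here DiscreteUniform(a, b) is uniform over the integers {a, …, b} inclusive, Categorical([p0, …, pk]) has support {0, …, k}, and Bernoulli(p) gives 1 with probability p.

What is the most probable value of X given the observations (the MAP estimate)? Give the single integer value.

argmax_v P(X = v | obs) = 2

Enumerate traces; 2 have nonzero weight after conditioning:
  (X=1, Z=2, Y=3) weight 1/24
  (X=2, Z=1, Y=3) weight 1/16
Group by X:
  weight(X=1) = 1/24
  weight(X=2) = 1/16
Total weight = 1/24 + 1/16 = 5/48
P(X=1 | obs) = 1/24 / 5/48 = 2/5
P(X=2 | obs) = 1/16 / 5/48 = 3/5
argmax = 2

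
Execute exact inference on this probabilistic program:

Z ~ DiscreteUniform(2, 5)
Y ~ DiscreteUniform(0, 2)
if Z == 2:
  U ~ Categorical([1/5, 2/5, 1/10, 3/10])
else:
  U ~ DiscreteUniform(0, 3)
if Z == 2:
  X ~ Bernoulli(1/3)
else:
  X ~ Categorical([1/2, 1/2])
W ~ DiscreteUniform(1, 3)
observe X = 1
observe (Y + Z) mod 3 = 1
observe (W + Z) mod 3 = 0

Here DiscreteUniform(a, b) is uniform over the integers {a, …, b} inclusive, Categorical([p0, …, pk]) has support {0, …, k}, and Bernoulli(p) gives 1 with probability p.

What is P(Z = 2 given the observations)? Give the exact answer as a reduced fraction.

P(Z = 2 | obs) = 2/11

Enumerate traces; 16 have nonzero weight after conditioning:
  (Z=2, Y=2, U=0, X=1, W=1) weight 1/540
  (Z=2, Y=2, U=1, X=1, W=1) weight 1/270
  (Z=2, Y=2, U=2, X=1, W=1) weight 1/1080
  (Z=2, Y=2, U=3, X=1, W=1) weight 1/360
  (Z=3, Y=1, U=0, X=1, W=3) weight 1/288
  (Z=3, Y=1, U=1, X=1, W=3) weight 1/288
  (Z=3, Y=1, U=2, X=1, W=3) weight 1/288
  (Z=3, Y=1, U=3, X=1, W=3) weight 1/288
  (Z=4, Y=0, U=0, X=1, W=2) weight 1/288
  (Z=5, Y=2, U=0, X=1, W=1) weight 1/288
  … 6 more
Group by Z:
  weight(Z=2) = 1/108
  weight(Z=3) = 1/72
  weight(Z=4) = 1/72
  weight(Z=5) = 1/72
Total weight = 1/108 + 1/72 + 1/72 + 1/72 = 11/216
P(Z=2 | obs) = 1/108 / 11/216 = 2/11
P(Z=3 | obs) = 1/72 / 11/216 = 3/11
P(Z=4 | obs) = 1/72 / 11/216 = 3/11
P(Z=5 | obs) = 1/72 / 11/216 = 3/11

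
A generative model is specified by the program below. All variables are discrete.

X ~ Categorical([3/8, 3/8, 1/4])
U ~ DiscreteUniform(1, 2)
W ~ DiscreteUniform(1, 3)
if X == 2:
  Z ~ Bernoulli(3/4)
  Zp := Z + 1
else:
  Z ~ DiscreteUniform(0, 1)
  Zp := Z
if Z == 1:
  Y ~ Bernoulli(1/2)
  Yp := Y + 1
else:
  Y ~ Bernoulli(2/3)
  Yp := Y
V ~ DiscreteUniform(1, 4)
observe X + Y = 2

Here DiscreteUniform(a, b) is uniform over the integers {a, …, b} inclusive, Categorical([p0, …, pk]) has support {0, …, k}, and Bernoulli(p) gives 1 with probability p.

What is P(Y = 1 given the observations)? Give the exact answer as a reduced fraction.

P(Y = 1 | obs) = 21/32

Enumerate traces; 96 have nonzero weight after conditioning:
  (X=1, U=1, W=1, Z=0, Y=1, V=1) weight 1/192
  (X=1, U=1, W=1, Z=0, Y=1, V=2) weight 1/192
  (X=1, U=1, W=1, Z=0, Y=1, V=3) weight 1/192
  (X=1, U=1, W=1, Z=0, Y=1, V=4) weight 1/192
  (X=1, U=1, W=1, Z=1, Y=1, V=1) weight 1/256
  (X=1, U=1, W=1, Z=1, Y=1, V=2) weight 1/256
  (X=1, U=1, W=1, Z=1, Y=1, V=3) weight 1/256
  (X=1, U=1, W=1, Z=1, Y=1, V=4) weight 1/256
  (X=2, U=1, W=1, Z=0, Y=0, V=1) weight 1/1152
  … 87 more
Group by Y:
  weight(Y=0) = 11/96
  weight(Y=1) = 7/32
Total weight = 11/96 + 7/32 = 1/3
P(Y=0 | obs) = 11/96 / 1/3 = 11/32
P(Y=1 | obs) = 7/32 / 1/3 = 21/32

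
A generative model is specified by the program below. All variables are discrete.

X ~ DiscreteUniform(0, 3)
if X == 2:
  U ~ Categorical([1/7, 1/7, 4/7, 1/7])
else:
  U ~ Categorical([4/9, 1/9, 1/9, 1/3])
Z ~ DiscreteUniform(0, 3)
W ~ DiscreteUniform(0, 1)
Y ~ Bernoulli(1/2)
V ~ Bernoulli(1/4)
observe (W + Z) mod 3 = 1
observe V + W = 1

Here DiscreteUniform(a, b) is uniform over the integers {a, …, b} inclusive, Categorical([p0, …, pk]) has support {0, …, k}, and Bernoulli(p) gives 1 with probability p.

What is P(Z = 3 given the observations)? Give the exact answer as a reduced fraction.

P(Z = 3 | obs) = 3/7

Enumerate traces; 96 have nonzero weight after conditioning:
  (X=0, U=0, Z=0, W=1, Y=0, V=0) weight 1/192
  (X=0, U=0, Z=0, W=1, Y=1, V=0) weight 1/192
  (X=0, U=0, Z=1, W=0, Y=0, V=1) weight 1/576
  (X=0, U=0, Z=1, W=0, Y=1, V=1) weight 1/576
  (X=0, U=0, Z=3, W=1, Y=0, V=0) weight 1/192
  (X=0, U=0, Z=3, W=1, Y=1, V=0) weight 1/192
  (X=0, U=1, Z=0, W=1, Y=0, V=0) weight 1/768
  (X=0, U=1, Z=0, W=1, Y=1, V=0) weight 1/768
  … 88 more
Group by Z:
  weight(Z=0) = 3/32
  weight(Z=1) = 1/32
  weight(Z=3) = 3/32
Total weight = 3/32 + 1/32 + 3/32 = 7/32
P(Z=0 | obs) = 3/32 / 7/32 = 3/7
P(Z=1 | obs) = 1/32 / 7/32 = 1/7
P(Z=3 | obs) = 3/32 / 7/32 = 3/7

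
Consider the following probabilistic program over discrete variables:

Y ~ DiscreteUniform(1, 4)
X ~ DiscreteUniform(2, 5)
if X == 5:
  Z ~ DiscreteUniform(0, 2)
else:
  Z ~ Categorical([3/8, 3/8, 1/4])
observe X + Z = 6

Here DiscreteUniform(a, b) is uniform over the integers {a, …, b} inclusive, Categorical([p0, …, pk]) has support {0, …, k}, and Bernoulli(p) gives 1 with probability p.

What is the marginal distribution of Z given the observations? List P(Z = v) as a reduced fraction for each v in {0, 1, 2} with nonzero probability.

P(Z=1) = 4/7, P(Z=2) = 3/7

Enumerate traces; 8 have nonzero weight after conditioning:
  (Y=1, X=4, Z=2) weight 1/64
  (Y=1, X=5, Z=1) weight 1/48
  (Y=2, X=4, Z=2) weight 1/64
  (Y=2, X=5, Z=1) weight 1/48
  (Y=3, X=4, Z=2) weight 1/64
  (Y=3, X=5, Z=1) weight 1/48
  (Y=4, X=4, Z=2) weight 1/64
  (Y=4, X=5, Z=1) weight 1/48
Group by Z:
  weight(Z=1) = 1/12
  weight(Z=2) = 1/16
Total weight = 1/12 + 1/16 = 7/48
P(Z=1 | obs) = 1/12 / 7/48 = 4/7
P(Z=2 | obs) = 1/16 / 7/48 = 3/7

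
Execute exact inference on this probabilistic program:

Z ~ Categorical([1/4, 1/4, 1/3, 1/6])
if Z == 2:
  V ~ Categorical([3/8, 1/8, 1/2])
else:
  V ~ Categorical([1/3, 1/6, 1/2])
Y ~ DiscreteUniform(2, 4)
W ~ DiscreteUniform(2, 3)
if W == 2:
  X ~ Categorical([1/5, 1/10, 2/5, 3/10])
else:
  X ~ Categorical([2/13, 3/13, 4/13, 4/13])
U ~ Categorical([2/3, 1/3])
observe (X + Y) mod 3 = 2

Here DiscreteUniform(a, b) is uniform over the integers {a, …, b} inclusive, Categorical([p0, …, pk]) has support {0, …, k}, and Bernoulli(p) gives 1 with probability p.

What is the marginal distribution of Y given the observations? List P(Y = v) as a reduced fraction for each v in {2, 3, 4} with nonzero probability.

P(Y=2) = 25/52, P(Y=3) = 23/65, P(Y=4) = 43/260

Enumerate traces; 192 have nonzero weight after conditioning:
  (Z=0, V=0, Y=2, W=2, X=0, U=0) weight 1/540
  (Z=0, V=0, Y=2, W=2, X=0, U=1) weight 1/1080
  (Z=0, V=0, Y=2, W=2, X=3, U=0) weight 1/360
  (Z=0, V=0, Y=2, W=2, X=3, U=1) weight 1/720
  (Z=0, V=0, Y=2, W=3, X=0, U=0) weight 1/702
  (Z=0, V=0, Y=2, W=3, X=0, U=1) weight 1/1404
  (Z=0, V=0, Y=2, W=3, X=3, U=0) weight 1/351
  (Z=0, V=0, Y=2, W=3, X=3, U=1) weight 1/702
  (Z=0, V=0, Y=3, W=2, X=2, U=0) weight 1/270
  (Z=0, V=0, Y=4, W=2, X=1, U=0) weight 1/1080
  … 182 more
Group by Y:
  weight(Y=2) = 25/156
  weight(Y=3) = 23/195
  weight(Y=4) = 43/780
Total weight = 25/156 + 23/195 + 43/780 = 1/3
P(Y=2 | obs) = 25/156 / 1/3 = 25/52
P(Y=3 | obs) = 23/195 / 1/3 = 23/65
P(Y=4 | obs) = 43/780 / 1/3 = 43/260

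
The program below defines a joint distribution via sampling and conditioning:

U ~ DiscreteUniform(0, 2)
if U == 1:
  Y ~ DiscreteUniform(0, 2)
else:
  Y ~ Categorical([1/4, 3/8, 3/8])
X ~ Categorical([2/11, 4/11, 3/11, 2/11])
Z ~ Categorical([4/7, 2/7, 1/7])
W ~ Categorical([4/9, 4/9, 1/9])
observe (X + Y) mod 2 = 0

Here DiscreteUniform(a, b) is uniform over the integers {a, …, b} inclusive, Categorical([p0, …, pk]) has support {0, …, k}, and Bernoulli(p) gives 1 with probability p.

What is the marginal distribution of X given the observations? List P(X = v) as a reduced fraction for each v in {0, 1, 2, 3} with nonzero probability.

Enumerate traces; 162 have nonzero weight after conditioning:
  (U=0, Y=0, X=0, Z=0, W=0) weight 8/2079
  (U=0, Y=0, X=0, Z=0, W=1) weight 8/2079
  (U=0, Y=0, X=0, Z=0, W=2) weight 2/2079
  (U=0, Y=0, X=0, Z=1, W=0) weight 4/2079
  (U=0, Y=0, X=0, Z=1, W=1) weight 4/2079
  (U=0, Y=0, X=0, Z=1, W=2) weight 1/2079
  (U=0, Y=0, X=0, Z=2, W=0) weight 2/2079
  (U=0, Y=0, X=0, Z=2, W=1) weight 2/2079
  (U=0, Y=0, X=2, Z=0, W=0) weight 4/693
  (U=0, Y=1, X=1, Z=0, W=0) weight 8/693
  … 152 more
Group by X:
  weight(X=0) = 23/198
  weight(X=1) = 13/99
  weight(X=2) = 23/132
  weight(X=3) = 13/198
Total weight = 23/198 + 13/99 + 23/132 + 13/198 = 193/396
P(X=0 | obs) = 23/198 / 193/396 = 46/193
P(X=1 | obs) = 13/99 / 193/396 = 52/193
P(X=2 | obs) = 23/132 / 193/396 = 69/193
P(X=3 | obs) = 13/198 / 193/396 = 26/193

P(X=0) = 46/193, P(X=1) = 52/193, P(X=2) = 69/193, P(X=3) = 26/193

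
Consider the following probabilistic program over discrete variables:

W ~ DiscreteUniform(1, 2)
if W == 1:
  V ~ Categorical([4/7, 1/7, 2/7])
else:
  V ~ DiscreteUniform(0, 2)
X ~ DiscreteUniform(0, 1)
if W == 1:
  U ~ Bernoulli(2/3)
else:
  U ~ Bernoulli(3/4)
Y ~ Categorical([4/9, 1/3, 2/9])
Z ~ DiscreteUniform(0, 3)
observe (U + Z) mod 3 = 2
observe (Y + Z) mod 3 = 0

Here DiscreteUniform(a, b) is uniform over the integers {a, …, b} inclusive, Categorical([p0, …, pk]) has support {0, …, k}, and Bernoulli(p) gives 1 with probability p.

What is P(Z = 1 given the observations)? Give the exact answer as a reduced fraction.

P(Z = 1 | obs) = 34/55

Enumerate traces; 24 have nonzero weight after conditioning:
  (W=1, V=0, X=0, U=0, Y=1, Z=2) weight 1/252
  (W=1, V=0, X=0, U=1, Y=2, Z=1) weight 1/189
  (W=1, V=0, X=1, U=0, Y=1, Z=2) weight 1/252
  (W=1, V=0, X=1, U=1, Y=2, Z=1) weight 1/189
  (W=1, V=1, X=0, U=0, Y=1, Z=2) weight 1/1008
  (W=1, V=1, X=0, U=1, Y=2, Z=1) weight 1/756
  (W=1, V=1, X=1, U=0, Y=1, Z=2) weight 1/1008
  (W=1, V=1, X=1, U=1, Y=2, Z=1) weight 1/756
  … 16 more
Group by Z:
  weight(Z=1) = 17/432
  weight(Z=2) = 7/288
Total weight = 17/432 + 7/288 = 55/864
P(Z=1 | obs) = 17/432 / 55/864 = 34/55
P(Z=2 | obs) = 7/288 / 55/864 = 21/55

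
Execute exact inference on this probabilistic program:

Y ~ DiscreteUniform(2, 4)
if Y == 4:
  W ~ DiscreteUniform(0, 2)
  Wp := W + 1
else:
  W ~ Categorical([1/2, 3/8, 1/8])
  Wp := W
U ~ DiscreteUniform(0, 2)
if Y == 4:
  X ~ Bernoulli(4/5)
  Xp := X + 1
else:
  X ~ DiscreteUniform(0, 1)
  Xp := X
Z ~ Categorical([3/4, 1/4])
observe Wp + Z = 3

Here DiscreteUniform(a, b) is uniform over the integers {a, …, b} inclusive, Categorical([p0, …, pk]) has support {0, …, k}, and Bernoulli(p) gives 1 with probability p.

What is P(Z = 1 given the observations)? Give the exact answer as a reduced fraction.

P(Z = 1 | obs) = 7/19

Enumerate traces; 24 have nonzero weight after conditioning:
  (Y=2, W=2, U=0, X=0, Z=1) weight 1/576
  (Y=2, W=2, U=0, X=1, Z=1) weight 1/576
  (Y=2, W=2, U=1, X=0, Z=1) weight 1/576
  (Y=2, W=2, U=1, X=1, Z=1) weight 1/576
  (Y=2, W=2, U=2, X=0, Z=1) weight 1/576
  (Y=2, W=2, U=2, X=1, Z=1) weight 1/576
  (Y=3, W=2, U=0, X=0, Z=1) weight 1/576
  (Y=3, W=2, U=0, X=1, Z=1) weight 1/576
  (Y=4, W=2, U=0, X=0, Z=0) weight 1/180
  … 15 more
Group by Z:
  weight(Z=0) = 1/12
  weight(Z=1) = 7/144
Total weight = 1/12 + 7/144 = 19/144
P(Z=0 | obs) = 1/12 / 19/144 = 12/19
P(Z=1 | obs) = 7/144 / 19/144 = 7/19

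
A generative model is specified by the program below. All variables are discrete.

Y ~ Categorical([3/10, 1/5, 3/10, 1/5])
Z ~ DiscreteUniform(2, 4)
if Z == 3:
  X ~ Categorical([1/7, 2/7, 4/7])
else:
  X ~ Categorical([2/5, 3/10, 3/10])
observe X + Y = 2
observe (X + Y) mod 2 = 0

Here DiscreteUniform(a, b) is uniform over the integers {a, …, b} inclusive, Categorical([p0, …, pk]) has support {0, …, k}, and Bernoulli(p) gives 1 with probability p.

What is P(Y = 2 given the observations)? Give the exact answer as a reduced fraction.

P(Y = 2 | obs) = 99/284

Enumerate traces; 9 have nonzero weight after conditioning:
  (Y=0, Z=2, X=2) weight 3/100
  (Y=0, Z=3, X=2) weight 2/35
  (Y=0, Z=4, X=2) weight 3/100
  (Y=1, Z=2, X=1) weight 1/50
  (Y=1, Z=3, X=1) weight 2/105
  (Y=1, Z=4, X=1) weight 1/50
  (Y=2, Z=2, X=0) weight 1/25
  (Y=2, Z=3, X=0) weight 1/70
  … 1 more
Group by Y:
  weight(Y=0) = 41/350
  weight(Y=1) = 31/525
  weight(Y=2) = 33/350
Total weight = 41/350 + 31/525 + 33/350 = 142/525
P(Y=0 | obs) = 41/350 / 142/525 = 123/284
P(Y=1 | obs) = 31/525 / 142/525 = 31/142
P(Y=2 | obs) = 33/350 / 142/525 = 99/284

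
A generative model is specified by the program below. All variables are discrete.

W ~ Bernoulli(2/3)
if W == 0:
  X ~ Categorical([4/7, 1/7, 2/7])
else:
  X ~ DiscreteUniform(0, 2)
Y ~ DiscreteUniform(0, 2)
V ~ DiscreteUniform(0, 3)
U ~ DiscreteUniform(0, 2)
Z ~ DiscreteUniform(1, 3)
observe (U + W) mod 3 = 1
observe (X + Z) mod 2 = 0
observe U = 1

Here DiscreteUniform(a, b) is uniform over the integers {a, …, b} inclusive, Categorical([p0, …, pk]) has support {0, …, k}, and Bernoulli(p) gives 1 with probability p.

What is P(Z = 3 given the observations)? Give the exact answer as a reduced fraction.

P(Z = 3 | obs) = 1/8

Enumerate traces; 48 have nonzero weight after conditioning:
  (W=0, X=0, Y=0, V=0, U=1, Z=2) weight 1/567
  (W=0, X=0, Y=0, V=1, U=1, Z=2) weight 1/567
  (W=0, X=0, Y=0, V=2, U=1, Z=2) weight 1/567
  (W=0, X=0, Y=0, V=3, U=1, Z=2) weight 1/567
  (W=0, X=0, Y=1, V=0, U=1, Z=2) weight 1/567
  (W=0, X=0, Y=1, V=1, U=1, Z=2) weight 1/567
  (W=0, X=0, Y=1, V=2, U=1, Z=2) weight 1/567
  (W=0, X=0, Y=1, V=3, U=1, Z=2) weight 1/567
  (W=0, X=1, Y=0, V=0, U=1, Z=1) weight 1/2268
  (W=0, X=1, Y=0, V=0, U=1, Z=3) weight 1/2268
  … 38 more
Group by Z:
  weight(Z=1) = 1/189
  weight(Z=2) = 2/63
  weight(Z=3) = 1/189
Total weight = 1/189 + 2/63 + 1/189 = 8/189
P(Z=1 | obs) = 1/189 / 8/189 = 1/8
P(Z=2 | obs) = 2/63 / 8/189 = 3/4
P(Z=3 | obs) = 1/189 / 8/189 = 1/8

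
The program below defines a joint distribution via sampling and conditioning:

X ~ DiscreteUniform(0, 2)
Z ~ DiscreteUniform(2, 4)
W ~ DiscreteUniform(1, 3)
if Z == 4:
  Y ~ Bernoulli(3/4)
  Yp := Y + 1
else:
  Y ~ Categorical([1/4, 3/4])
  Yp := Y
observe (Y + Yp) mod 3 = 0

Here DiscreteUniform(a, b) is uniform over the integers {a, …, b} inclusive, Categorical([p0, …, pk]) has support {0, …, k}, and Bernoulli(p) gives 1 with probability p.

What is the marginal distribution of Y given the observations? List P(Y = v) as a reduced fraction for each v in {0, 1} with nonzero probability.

P(Y=0) = 2/5, P(Y=1) = 3/5

Enumerate traces; 27 have nonzero weight after conditioning:
  (X=0, Z=2, W=1, Y=0) weight 1/108
  (X=0, Z=2, W=2, Y=0) weight 1/108
  (X=0, Z=2, W=3, Y=0) weight 1/108
  (X=0, Z=3, W=1, Y=0) weight 1/108
  (X=0, Z=3, W=2, Y=0) weight 1/108
  (X=0, Z=3, W=3, Y=0) weight 1/108
  (X=0, Z=4, W=1, Y=1) weight 1/36
  (X=0, Z=4, W=2, Y=1) weight 1/36
  … 19 more
Group by Y:
  weight(Y=0) = 1/6
  weight(Y=1) = 1/4
Total weight = 1/6 + 1/4 = 5/12
P(Y=0 | obs) = 1/6 / 5/12 = 2/5
P(Y=1 | obs) = 1/4 / 5/12 = 3/5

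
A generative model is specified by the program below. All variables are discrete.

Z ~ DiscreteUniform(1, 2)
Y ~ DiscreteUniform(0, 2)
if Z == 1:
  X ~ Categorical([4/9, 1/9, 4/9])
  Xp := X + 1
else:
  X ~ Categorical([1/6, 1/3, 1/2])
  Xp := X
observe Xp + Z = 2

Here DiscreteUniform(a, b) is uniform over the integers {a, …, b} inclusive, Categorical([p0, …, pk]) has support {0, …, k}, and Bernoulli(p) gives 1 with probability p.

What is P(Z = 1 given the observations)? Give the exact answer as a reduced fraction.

Enumerate traces; 6 have nonzero weight after conditioning:
  (Z=1, Y=0, X=0) weight 2/27
  (Z=1, Y=1, X=0) weight 2/27
  (Z=1, Y=2, X=0) weight 2/27
  (Z=2, Y=0, X=0) weight 1/36
  (Z=2, Y=1, X=0) weight 1/36
  (Z=2, Y=2, X=0) weight 1/36
Group by Z:
  weight(Z=1) = 2/9
  weight(Z=2) = 1/12
Total weight = 2/9 + 1/12 = 11/36
P(Z=1 | obs) = 2/9 / 11/36 = 8/11
P(Z=2 | obs) = 1/12 / 11/36 = 3/11

P(Z = 1 | obs) = 8/11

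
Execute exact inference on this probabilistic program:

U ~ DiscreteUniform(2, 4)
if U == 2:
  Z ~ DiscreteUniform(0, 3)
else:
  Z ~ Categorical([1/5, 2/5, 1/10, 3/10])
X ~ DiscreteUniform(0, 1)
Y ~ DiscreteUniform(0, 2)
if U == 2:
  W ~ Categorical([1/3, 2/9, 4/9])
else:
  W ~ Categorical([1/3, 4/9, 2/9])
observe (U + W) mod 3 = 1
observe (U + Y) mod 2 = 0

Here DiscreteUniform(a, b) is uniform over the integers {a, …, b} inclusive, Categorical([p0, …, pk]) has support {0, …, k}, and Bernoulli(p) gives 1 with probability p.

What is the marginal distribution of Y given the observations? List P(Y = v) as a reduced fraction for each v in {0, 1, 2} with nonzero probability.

P(Y=0) = 7/18, P(Y=1) = 2/9, P(Y=2) = 7/18

Enumerate traces; 40 have nonzero weight after conditioning:
  (U=2, Z=0, X=0, Y=0, W=2) weight 1/162
  (U=2, Z=0, X=0, Y=2, W=2) weight 1/162
  (U=2, Z=0, X=1, Y=0, W=2) weight 1/162
  (U=2, Z=0, X=1, Y=2, W=2) weight 1/162
  (U=2, Z=1, X=0, Y=0, W=2) weight 1/162
  (U=2, Z=1, X=0, Y=2, W=2) weight 1/162
  (U=2, Z=1, X=1, Y=0, W=2) weight 1/162
  (U=2, Z=1, X=1, Y=2, W=2) weight 1/162
  (U=3, Z=0, X=0, Y=1, W=1) weight 2/405
  … 31 more
Group by Y:
  weight(Y=0) = 7/81
  weight(Y=1) = 4/81
  weight(Y=2) = 7/81
Total weight = 7/81 + 4/81 + 7/81 = 2/9
P(Y=0 | obs) = 7/81 / 2/9 = 7/18
P(Y=1 | obs) = 4/81 / 2/9 = 2/9
P(Y=2 | obs) = 7/81 / 2/9 = 7/18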